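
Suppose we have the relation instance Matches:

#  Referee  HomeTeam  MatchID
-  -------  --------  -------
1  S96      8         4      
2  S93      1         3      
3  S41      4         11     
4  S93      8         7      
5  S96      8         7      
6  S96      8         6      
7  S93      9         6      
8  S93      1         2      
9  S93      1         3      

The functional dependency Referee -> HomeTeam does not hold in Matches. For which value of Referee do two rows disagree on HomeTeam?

Referee=S96: rows 1, 5, 6 → HomeTeam = 8, 8, 8 ✓
Referee=S93: rows 2, 4, 7, 8, 9 → HomeTeam takes values {1, 8, 9} — violation
Referee=S41: row 3 → HomeTeam = 4 ✓
The only Referee value with inconsistent HomeTeam is Referee=S93.

S93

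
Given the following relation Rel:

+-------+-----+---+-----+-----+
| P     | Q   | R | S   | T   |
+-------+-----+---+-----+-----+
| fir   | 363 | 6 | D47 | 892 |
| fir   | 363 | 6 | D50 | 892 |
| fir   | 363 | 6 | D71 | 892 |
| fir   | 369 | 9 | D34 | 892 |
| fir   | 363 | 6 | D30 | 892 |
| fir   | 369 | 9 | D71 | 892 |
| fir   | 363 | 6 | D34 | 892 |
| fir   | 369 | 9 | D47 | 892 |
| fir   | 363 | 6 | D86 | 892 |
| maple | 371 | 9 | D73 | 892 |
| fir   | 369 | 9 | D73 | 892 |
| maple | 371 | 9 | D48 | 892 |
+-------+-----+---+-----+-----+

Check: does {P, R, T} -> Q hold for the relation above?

(P=fir, R=6, T=892): 6 rows → Q = 363, 363, 363, 363, 363, 363 ✓
(P=fir, R=9, T=892): 4 rows → Q = 369, 369, 369, 369 ✓
(P=maple, R=9, T=892): 2 rows → Q = 371, 371 ✓
Every {P, R, T} value is associated with a single Q value, so {P, R, T} -> Q holds.

Yes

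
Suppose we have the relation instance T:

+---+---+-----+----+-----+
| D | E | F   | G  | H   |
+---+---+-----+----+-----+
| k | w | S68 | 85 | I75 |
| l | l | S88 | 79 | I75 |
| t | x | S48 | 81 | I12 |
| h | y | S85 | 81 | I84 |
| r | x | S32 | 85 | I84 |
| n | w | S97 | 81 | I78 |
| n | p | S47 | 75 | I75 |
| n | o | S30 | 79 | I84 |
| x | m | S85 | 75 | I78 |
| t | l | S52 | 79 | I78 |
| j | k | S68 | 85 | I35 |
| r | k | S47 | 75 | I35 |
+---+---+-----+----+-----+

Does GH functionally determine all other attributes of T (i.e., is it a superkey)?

Yes

All 12 rows have distinct GH values, so GH → (all attributes) holds and GH is a superkey.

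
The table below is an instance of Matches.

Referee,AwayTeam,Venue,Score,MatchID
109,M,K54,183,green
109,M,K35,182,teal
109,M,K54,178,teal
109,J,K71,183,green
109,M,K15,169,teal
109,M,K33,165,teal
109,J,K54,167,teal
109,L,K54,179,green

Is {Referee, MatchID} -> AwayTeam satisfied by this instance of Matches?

(Referee=109, MatchID=green): 3 rows → AwayTeam takes values {M, J, L} — violation
(Referee=109, MatchID=teal): 5 rows → AwayTeam takes values {M, J} — violation
Two rows agree on {Referee, MatchID} but differ on AwayTeam, so {Referee, MatchID} -> AwayTeam does not hold.

No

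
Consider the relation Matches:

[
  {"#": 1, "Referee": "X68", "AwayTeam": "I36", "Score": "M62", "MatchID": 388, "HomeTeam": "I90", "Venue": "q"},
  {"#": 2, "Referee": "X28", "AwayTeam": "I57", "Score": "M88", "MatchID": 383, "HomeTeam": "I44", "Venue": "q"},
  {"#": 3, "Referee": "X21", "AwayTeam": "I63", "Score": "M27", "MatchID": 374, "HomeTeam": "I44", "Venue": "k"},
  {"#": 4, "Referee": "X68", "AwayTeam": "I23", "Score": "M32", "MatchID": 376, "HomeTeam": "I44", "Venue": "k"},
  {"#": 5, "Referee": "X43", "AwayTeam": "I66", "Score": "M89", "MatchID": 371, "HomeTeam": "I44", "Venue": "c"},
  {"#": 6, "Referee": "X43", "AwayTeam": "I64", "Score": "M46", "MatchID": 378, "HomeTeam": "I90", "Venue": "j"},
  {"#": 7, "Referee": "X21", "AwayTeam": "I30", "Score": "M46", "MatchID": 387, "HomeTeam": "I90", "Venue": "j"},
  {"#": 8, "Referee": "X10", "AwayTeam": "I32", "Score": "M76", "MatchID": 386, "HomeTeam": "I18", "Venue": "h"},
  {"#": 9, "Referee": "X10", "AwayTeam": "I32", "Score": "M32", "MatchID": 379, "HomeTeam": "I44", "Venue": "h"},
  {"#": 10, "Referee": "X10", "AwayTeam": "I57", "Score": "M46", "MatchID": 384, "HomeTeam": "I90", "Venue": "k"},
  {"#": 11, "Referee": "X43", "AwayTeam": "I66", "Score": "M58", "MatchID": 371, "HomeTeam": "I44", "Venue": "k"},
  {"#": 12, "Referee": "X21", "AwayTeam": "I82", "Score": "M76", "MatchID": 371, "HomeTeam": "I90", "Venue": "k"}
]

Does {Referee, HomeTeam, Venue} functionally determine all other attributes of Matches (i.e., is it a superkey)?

Yes

All 12 rows have distinct {Referee, HomeTeam, Venue} values, so {Referee, HomeTeam, Venue} → (all attributes) holds and {Referee, HomeTeam, Venue} is a superkey.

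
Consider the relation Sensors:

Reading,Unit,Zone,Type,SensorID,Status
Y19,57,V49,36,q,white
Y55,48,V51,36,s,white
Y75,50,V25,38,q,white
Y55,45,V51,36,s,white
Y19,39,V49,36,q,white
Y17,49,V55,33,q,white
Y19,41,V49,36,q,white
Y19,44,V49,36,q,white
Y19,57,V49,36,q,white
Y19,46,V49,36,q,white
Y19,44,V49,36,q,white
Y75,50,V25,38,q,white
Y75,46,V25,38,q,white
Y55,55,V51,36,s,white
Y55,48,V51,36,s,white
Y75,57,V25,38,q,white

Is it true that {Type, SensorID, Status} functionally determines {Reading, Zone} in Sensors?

(Type=36, SensorID=q, Status=white): 7 rows → {Reading,Zone} = (Y19, V49), (Y19, V49), (Y19, V49), (Y19, V49), (Y19, V49), (Y19, V49), (Y19, V49) ✓
(Type=36, SensorID=s, Status=white): 4 rows → {Reading,Zone} = (Y55, V51), (Y55, V51), (Y55, V51), (Y55, V51) ✓
(Type=38, SensorID=q, Status=white): 4 rows → {Reading,Zone} = (Y75, V25), (Y75, V25), (Y75, V25), (Y75, V25) ✓
(Type=33, SensorID=q, Status=white): 1 row → {Reading,Zone} = (Y17, V55) ✓
Every {Type, SensorID, Status} value is associated with a single {Reading, Zone} value, so {Type, SensorID, Status} -> {Reading, Zone} holds.

Yes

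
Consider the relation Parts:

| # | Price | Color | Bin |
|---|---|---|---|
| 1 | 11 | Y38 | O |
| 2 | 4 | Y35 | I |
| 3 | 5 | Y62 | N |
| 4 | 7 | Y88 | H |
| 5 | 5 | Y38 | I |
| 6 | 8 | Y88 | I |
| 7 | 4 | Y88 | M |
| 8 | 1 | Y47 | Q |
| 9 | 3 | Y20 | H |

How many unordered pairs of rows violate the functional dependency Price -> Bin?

Price=4: violating pairs (2,7) — 1 pair.
Price=5: violating pairs (3,5) — 1 pair.

2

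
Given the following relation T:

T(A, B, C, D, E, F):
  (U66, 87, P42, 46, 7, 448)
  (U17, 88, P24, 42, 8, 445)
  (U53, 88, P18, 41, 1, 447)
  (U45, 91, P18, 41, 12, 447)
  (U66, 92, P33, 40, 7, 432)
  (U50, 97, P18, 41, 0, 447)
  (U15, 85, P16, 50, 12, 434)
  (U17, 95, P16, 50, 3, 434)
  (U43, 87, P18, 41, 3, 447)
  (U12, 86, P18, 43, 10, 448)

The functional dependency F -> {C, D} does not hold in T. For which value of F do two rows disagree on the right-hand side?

448

F=448: 2 rows → {C,D} takes values {(P42, 46), (P18, 43)} — violation
F=445: 1 row → {C,D} = (P24, 42) ✓
F=447: 4 rows → {C,D} = (P18, 41), (P18, 41), (P18, 41), (P18, 41) ✓
F=432: 1 row → {C,D} = (P33, 40) ✓
F=434: 2 rows → {C,D} = (P16, 50), (P16, 50) ✓
The only F value with inconsistent RHS is F=448.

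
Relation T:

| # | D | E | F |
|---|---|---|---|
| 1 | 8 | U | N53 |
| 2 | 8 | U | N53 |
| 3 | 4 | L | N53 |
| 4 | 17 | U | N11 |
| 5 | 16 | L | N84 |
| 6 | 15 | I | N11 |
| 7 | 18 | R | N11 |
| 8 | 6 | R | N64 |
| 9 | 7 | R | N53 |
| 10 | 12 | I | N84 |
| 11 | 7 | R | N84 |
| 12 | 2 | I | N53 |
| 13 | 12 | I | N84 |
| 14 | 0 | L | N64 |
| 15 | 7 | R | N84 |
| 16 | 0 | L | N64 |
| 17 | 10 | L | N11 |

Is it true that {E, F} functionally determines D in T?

(E=U, F=N53): rows 1, 2 → D = 8, 8 ✓
(E=L, F=N53): row 3 → D = 4 ✓
(E=U, F=N11): row 4 → D = 17 ✓
(E=L, F=N84): row 5 → D = 16 ✓
(E=I, F=N11): row 6 → D = 15 ✓
(E=R, F=N11): row 7 → D = 18 ✓
(E=R, F=N64): row 8 → D = 6 ✓
(E=R, F=N53): row 9 → D = 7 ✓
(E=I, F=N84): rows 10, 13 → D = 12, 12 ✓
(E=R, F=N84): rows 11, 15 → D = 7, 7 ✓
(E=I, F=N53): row 12 → D = 2 ✓
(E=L, F=N64): rows 14, 16 → D = 0, 0 ✓
(E=L, F=N11): row 17 → D = 10 ✓
Every {E, F} value is associated with a single D value, so {E, F} -> D holds.

Yes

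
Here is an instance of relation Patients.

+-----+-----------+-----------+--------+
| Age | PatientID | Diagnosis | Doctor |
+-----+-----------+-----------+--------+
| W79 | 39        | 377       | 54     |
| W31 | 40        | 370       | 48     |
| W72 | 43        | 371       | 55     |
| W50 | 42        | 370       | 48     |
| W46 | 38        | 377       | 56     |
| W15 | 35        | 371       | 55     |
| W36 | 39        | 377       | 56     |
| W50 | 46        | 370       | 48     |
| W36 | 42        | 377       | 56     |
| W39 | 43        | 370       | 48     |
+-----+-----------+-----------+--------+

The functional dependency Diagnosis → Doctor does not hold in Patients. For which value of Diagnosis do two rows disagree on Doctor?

377

Diagnosis=377: 4 rows → Doctor takes values {54, 56} — violation
Diagnosis=370: 4 rows → Doctor = 48, 48, 48, 48 ✓
Diagnosis=371: 2 rows → Doctor = 55, 55 ✓
The only Diagnosis value with inconsistent Doctor is Diagnosis=377.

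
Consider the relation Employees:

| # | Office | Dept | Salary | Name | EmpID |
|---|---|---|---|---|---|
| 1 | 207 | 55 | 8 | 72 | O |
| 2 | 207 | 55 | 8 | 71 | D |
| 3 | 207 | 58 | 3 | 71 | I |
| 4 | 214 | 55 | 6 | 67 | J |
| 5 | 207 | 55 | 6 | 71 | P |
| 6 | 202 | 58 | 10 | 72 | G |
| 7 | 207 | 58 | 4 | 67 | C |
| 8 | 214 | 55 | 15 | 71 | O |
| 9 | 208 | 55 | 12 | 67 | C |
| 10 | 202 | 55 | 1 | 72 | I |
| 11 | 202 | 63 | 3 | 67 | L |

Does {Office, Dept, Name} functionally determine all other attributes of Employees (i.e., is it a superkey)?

Rows 2 and 5 have the same {Office, Dept, Name} value (Office=207, Dept=55, Name=71) but are distinct tuples, so {Office, Dept, Name} does not determine every attribute — not a superkey.

No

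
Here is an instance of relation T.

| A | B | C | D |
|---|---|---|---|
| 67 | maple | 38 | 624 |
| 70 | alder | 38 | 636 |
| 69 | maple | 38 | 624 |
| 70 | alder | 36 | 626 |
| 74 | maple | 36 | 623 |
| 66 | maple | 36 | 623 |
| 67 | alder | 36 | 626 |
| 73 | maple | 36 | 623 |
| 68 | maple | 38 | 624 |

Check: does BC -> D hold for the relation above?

(B=maple, C=38): 3 rows → D = 624, 624, 624 ✓
(B=alder, C=38): 1 row → D = 636 ✓
(B=alder, C=36): 2 rows → D = 626, 626 ✓
(B=maple, C=36): 3 rows → D = 623, 623, 623 ✓
Every BC value is associated with a single D value, so BC -> D holds.

Yes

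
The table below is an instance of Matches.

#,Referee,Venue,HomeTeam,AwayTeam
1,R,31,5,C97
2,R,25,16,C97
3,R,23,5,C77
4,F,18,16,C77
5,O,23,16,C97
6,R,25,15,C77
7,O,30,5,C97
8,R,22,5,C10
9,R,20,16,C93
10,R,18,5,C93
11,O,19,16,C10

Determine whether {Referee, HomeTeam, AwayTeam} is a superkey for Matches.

All 11 rows have distinct {Referee, HomeTeam, AwayTeam} values, so {Referee, HomeTeam, AwayTeam} → (all attributes) holds and {Referee, HomeTeam, AwayTeam} is a superkey.

Yes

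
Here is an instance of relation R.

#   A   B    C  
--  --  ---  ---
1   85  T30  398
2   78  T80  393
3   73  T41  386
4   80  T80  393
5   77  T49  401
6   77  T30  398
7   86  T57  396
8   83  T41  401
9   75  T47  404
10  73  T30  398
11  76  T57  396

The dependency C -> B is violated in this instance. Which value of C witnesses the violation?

401

C=398: rows 1, 6, 10 → B = T30, T30, T30 ✓
C=393: rows 2, 4 → B = T80, T80 ✓
C=386: row 3 → B = T41 ✓
C=401: rows 5, 8 → B takes values {T49, T41} — violation
C=396: rows 7, 11 → B = T57, T57 ✓
C=404: row 9 → B = T47 ✓
The only C value with inconsistent B is C=401.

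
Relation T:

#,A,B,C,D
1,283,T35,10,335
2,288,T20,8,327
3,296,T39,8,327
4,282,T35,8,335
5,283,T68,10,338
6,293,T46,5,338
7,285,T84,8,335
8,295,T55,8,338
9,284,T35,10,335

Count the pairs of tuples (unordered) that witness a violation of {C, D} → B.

(C=10, D=335): all 2 rows agree on B — 0 pairs.
(C=8, D=327): violating pairs (2,3) — 1 pair.
(C=8, D=335): violating pairs (4,7) — 1 pair.

2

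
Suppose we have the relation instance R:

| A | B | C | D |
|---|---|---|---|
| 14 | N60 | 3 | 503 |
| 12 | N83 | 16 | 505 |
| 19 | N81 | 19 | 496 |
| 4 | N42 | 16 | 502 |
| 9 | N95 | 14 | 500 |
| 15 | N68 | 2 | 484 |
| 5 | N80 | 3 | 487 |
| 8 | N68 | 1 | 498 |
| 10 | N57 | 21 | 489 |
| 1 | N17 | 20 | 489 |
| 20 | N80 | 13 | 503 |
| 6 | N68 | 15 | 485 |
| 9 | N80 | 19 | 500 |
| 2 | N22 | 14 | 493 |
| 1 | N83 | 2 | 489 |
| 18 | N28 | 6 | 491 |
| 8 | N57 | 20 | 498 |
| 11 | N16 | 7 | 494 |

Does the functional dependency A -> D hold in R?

A=14: 1 row → D = 503 ✓
A=12: 1 row → D = 505 ✓
A=19: 1 row → D = 496 ✓
A=4: 1 row → D = 502 ✓
A=9: 2 rows → D = 500, 500 ✓
A=15: 1 row → D = 484 ✓
A=5: 1 row → D = 487 ✓
A=8: 2 rows → D = 498, 498 ✓
A=10: 1 row → D = 489 ✓
A=1: 2 rows → D = 489, 489 ✓
A=20: 1 row → D = 503 ✓
A=6: 1 row → D = 485 ✓
A=2: 1 row → D = 493 ✓
A=18: 1 row → D = 491 ✓
A=11: 1 row → D = 494 ✓
Every A value is associated with a single D value, so A -> D holds.

Yes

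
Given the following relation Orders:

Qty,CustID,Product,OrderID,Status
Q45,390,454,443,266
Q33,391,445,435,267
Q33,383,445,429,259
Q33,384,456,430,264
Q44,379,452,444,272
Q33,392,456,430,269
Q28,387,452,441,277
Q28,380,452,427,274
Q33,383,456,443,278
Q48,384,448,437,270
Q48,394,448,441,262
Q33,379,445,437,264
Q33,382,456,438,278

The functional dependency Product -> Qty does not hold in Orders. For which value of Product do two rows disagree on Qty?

Product=454: 1 row → Qty = Q45 ✓
Product=445: 3 rows → Qty = Q33, Q33, Q33 ✓
Product=456: 4 rows → Qty = Q33, Q33, Q33, Q33 ✓
Product=452: 3 rows → Qty takes values {Q44, Q28} — violation
Product=448: 2 rows → Qty = Q48, Q48 ✓
The only Product value with inconsistent Qty is Product=452.

452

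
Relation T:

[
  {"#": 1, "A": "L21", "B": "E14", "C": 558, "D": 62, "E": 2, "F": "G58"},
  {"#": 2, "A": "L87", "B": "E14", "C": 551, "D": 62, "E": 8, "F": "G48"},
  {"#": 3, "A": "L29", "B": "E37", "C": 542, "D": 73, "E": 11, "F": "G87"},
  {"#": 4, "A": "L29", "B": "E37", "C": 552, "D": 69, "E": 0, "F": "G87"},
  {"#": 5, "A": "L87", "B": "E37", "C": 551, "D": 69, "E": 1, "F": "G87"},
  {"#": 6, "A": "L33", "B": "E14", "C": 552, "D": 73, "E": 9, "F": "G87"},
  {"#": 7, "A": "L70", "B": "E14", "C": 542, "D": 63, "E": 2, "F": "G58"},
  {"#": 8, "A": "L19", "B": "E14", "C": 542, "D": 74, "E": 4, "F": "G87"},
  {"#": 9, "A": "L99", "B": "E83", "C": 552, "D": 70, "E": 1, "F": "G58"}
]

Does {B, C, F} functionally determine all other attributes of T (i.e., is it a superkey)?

All 9 rows have distinct {B, C, F} values, so {B, C, F} → (all attributes) holds and {B, C, F} is a superkey.

Yes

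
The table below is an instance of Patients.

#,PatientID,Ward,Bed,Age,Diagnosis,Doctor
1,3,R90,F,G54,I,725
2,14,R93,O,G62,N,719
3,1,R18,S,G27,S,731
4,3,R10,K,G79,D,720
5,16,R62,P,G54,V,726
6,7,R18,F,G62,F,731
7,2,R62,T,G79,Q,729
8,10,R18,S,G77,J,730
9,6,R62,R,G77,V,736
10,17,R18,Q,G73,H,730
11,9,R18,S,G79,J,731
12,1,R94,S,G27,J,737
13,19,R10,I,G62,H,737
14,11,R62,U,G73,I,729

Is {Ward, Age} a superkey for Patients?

All 14 rows have distinct {Ward, Age} values, so {Ward, Age} → (all attributes) holds and {Ward, Age} is a superkey.

Yes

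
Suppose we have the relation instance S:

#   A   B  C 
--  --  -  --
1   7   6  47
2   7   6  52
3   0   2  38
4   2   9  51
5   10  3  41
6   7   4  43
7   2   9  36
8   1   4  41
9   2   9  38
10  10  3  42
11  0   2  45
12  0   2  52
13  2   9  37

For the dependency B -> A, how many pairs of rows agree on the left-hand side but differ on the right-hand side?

1

B=6: all 2 rows agree on A — 0 pairs.
B=2: all 3 rows agree on A — 0 pairs.
B=9: all 4 rows agree on A — 0 pairs.
B=3: all 2 rows agree on A — 0 pairs.
B=4: violating pairs (6,8) — 1 pair.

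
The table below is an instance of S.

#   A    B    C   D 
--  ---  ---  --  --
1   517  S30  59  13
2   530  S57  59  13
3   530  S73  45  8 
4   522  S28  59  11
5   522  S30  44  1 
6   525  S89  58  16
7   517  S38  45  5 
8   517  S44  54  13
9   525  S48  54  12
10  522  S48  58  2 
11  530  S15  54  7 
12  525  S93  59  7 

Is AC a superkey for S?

All 12 rows have distinct AC values, so AC → (all attributes) holds and AC is a superkey.

Yes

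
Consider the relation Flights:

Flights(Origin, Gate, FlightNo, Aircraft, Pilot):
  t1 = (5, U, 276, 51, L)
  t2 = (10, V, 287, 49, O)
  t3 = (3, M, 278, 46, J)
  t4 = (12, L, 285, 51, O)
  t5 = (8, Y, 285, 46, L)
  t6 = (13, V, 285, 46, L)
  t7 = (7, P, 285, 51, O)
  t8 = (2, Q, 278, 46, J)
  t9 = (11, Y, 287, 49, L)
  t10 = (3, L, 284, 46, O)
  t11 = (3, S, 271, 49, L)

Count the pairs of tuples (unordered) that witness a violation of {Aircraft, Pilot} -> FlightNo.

1

(Aircraft=46, Pilot=J): all 2 rows agree on FlightNo — 0 pairs.
(Aircraft=51, Pilot=O): all 2 rows agree on FlightNo — 0 pairs.
(Aircraft=46, Pilot=L): all 2 rows agree on FlightNo — 0 pairs.
(Aircraft=49, Pilot=L): violating pairs (9,11) — 1 pair.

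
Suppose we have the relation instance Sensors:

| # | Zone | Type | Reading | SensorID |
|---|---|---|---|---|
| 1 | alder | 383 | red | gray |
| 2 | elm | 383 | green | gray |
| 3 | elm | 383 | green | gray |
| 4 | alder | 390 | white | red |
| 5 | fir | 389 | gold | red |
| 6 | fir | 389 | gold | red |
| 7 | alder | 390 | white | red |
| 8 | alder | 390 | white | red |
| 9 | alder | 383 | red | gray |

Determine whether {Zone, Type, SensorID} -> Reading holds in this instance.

Yes

(Zone=alder, Type=383, SensorID=gray): rows 1, 9 → Reading = red, red ✓
(Zone=elm, Type=383, SensorID=gray): rows 2, 3 → Reading = green, green ✓
(Zone=alder, Type=390, SensorID=red): rows 4, 7, 8 → Reading = white, white, white ✓
(Zone=fir, Type=389, SensorID=red): rows 5, 6 → Reading = gold, gold ✓
Every {Zone, Type, SensorID} value is associated with a single Reading value, so {Zone, Type, SensorID} -> Reading holds.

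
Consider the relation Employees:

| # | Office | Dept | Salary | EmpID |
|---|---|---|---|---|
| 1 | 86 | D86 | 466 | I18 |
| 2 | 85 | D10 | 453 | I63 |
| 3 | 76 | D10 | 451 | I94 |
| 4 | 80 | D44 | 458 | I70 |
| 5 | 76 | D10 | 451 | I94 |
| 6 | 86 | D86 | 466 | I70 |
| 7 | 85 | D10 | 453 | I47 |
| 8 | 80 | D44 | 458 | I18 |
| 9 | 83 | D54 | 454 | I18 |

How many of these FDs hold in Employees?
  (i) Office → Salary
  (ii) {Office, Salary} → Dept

2

(i) Office → Salary: every LHS value maps to a single RHS value — holds.
(ii) {Office, Salary} → Dept: every LHS value maps to a single RHS value — holds.
2 of the 2 dependencies hold.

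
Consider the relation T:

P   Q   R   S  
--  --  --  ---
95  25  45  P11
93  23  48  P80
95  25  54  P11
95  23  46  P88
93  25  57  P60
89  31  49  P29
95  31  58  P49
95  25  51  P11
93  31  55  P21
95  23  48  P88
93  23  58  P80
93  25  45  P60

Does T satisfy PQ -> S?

Yes

(P=95, Q=25): 3 rows → S = P11, P11, P11 ✓
(P=93, Q=23): 2 rows → S = P80, P80 ✓
(P=95, Q=23): 2 rows → S = P88, P88 ✓
(P=93, Q=25): 2 rows → S = P60, P60 ✓
(P=89, Q=31): 1 row → S = P29 ✓
(P=95, Q=31): 1 row → S = P49 ✓
(P=93, Q=31): 1 row → S = P21 ✓
Every PQ value is associated with a single S value, so PQ -> S holds.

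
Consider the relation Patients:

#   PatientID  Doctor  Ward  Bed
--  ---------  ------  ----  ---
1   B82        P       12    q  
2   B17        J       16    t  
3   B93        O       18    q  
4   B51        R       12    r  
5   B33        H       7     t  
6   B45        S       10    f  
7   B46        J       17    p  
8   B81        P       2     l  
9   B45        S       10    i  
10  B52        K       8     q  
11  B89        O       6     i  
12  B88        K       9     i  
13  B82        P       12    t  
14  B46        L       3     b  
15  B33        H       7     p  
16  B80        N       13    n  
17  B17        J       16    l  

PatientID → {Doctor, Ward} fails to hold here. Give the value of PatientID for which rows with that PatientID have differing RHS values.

PatientID=B82: rows 1, 13 → {Doctor,Ward} = (P, 12), (P, 12) ✓
PatientID=B17: rows 2, 17 → {Doctor,Ward} = (J, 16), (J, 16) ✓
PatientID=B93: row 3 → {Doctor,Ward} = (O, 18) ✓
PatientID=B51: row 4 → {Doctor,Ward} = (R, 12) ✓
PatientID=B33: rows 5, 15 → {Doctor,Ward} = (H, 7), (H, 7) ✓
PatientID=B45: rows 6, 9 → {Doctor,Ward} = (S, 10), (S, 10) ✓
PatientID=B46: rows 7, 14 → {Doctor,Ward} takes values {(J, 17), (L, 3)} — violation
PatientID=B81: row 8 → {Doctor,Ward} = (P, 2) ✓
PatientID=B52: row 10 → {Doctor,Ward} = (K, 8) ✓
PatientID=B89: row 11 → {Doctor,Ward} = (O, 6) ✓
PatientID=B88: row 12 → {Doctor,Ward} = (K, 9) ✓
PatientID=B80: row 16 → {Doctor,Ward} = (N, 13) ✓
The only PatientID value with inconsistent RHS is PatientID=B46.

B46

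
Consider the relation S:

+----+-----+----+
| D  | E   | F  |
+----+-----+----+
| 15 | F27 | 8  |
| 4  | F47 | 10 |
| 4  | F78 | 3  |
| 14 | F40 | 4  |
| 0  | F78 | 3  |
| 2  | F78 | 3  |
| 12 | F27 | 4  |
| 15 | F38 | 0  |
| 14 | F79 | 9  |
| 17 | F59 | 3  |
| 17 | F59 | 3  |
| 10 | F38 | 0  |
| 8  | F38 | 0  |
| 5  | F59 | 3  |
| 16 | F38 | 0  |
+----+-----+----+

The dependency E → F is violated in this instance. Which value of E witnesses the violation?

F27

E=F27: 2 rows → F takes values {8, 4} — violation
E=F47: 1 row → F = 10 ✓
E=F78: 3 rows → F = 3, 3, 3 ✓
E=F40: 1 row → F = 4 ✓
E=F38: 4 rows → F = 0, 0, 0, 0 ✓
E=F79: 1 row → F = 9 ✓
E=F59: 3 rows → F = 3, 3, 3 ✓
The only E value with inconsistent F is E=F27.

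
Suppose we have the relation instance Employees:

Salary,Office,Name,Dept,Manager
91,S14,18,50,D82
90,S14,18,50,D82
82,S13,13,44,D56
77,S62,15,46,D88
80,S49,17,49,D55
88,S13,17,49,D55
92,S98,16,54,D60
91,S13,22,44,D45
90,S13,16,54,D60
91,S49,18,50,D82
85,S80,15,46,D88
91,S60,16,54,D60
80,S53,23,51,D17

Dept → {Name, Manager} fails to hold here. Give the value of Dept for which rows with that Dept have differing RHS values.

Dept=50: 3 rows → {Name,Manager} = (18, D82), (18, D82), (18, D82) ✓
Dept=44: 2 rows → {Name,Manager} takes values {(13, D56), (22, D45)} — violation
Dept=46: 2 rows → {Name,Manager} = (15, D88), (15, D88) ✓
Dept=49: 2 rows → {Name,Manager} = (17, D55), (17, D55) ✓
Dept=54: 3 rows → {Name,Manager} = (16, D60), (16, D60), (16, D60) ✓
Dept=51: 1 row → {Name,Manager} = (23, D17) ✓
The only Dept value with inconsistent RHS is Dept=44.

44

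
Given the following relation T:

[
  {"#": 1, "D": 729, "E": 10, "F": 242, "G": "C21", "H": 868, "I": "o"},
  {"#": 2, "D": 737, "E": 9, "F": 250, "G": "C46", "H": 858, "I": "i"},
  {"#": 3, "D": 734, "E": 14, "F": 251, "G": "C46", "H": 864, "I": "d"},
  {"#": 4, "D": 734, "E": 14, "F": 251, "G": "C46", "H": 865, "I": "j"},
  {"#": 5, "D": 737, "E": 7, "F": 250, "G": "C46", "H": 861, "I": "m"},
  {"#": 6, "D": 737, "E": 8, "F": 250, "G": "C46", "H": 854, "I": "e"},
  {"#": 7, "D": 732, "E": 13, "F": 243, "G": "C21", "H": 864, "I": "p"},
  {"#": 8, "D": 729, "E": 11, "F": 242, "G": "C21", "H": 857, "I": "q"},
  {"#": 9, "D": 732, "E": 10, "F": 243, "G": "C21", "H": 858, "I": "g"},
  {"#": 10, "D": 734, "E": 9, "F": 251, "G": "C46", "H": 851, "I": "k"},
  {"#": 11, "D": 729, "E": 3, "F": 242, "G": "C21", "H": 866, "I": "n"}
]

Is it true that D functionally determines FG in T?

Yes

D=729: rows 1, 8, 11 → {F,G} = (242, C21), (242, C21), (242, C21) ✓
D=737: rows 2, 5, 6 → {F,G} = (250, C46), (250, C46), (250, C46) ✓
D=734: rows 3, 4, 10 → {F,G} = (251, C46), (251, C46), (251, C46) ✓
D=732: rows 7, 9 → {F,G} = (243, C21), (243, C21) ✓
Every D value is associated with a single FG value, so D -> FG holds.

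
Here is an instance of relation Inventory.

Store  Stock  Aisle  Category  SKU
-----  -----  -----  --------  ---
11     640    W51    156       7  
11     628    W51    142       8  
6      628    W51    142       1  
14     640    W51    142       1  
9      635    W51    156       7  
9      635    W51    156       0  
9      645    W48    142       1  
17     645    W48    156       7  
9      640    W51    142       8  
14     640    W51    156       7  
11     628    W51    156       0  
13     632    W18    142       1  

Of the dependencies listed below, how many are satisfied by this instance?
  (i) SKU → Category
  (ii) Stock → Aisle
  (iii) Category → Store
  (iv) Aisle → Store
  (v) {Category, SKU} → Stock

(i) SKU → Category: every LHS value maps to a single RHS value — holds.
(ii) Stock → Aisle: every LHS value maps to a single RHS value — holds.
(iii) Category → Store: Category=156: 6 rows → Store takes values {11, 9, 17, 14} — violation; Category=142: 6 rows → Store takes values {11, 6, 14, 9, 13} — violation — fails.
(iv) Aisle → Store: Aisle=W51: 9 rows → Store takes values {11, 6, 14, 9} — violation; Aisle=W48: 2 rows → Store takes values {9, 17} — violation — fails.
(v) {Category, SKU} → Stock: (Category=156, SKU=7): 4 rows → Stock takes values {640, 635, 645} — violation; (Category=142, SKU=8): 2 rows → Stock takes values {628, 640} — violation; (Category=142, SKU=1): 4 rows → Stock takes values {628, 640, 645, 632} — violation; (Category=156, SKU=0): 2 rows → Stock takes values {635, 628} — violation — fails.
2 of the 5 dependencies hold.

2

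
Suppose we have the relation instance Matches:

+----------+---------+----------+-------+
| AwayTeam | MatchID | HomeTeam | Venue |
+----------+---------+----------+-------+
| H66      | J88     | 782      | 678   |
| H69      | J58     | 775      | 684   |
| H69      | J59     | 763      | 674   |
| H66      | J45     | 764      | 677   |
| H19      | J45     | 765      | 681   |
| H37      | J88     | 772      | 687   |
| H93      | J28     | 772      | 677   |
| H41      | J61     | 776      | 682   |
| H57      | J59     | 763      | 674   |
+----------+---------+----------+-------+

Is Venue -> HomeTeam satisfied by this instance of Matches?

Venue=678: 1 row → HomeTeam = 782 ✓
Venue=684: 1 row → HomeTeam = 775 ✓
Venue=674: 2 rows → HomeTeam = 763, 763 ✓
Venue=677: 2 rows → HomeTeam takes values {764, 772} — violation
Venue=681: 1 row → HomeTeam = 765 ✓
Venue=687: 1 row → HomeTeam = 772 ✓
Venue=682: 1 row → HomeTeam = 776 ✓
Two rows agree on Venue but differ on HomeTeam, so Venue -> HomeTeam does not hold.

No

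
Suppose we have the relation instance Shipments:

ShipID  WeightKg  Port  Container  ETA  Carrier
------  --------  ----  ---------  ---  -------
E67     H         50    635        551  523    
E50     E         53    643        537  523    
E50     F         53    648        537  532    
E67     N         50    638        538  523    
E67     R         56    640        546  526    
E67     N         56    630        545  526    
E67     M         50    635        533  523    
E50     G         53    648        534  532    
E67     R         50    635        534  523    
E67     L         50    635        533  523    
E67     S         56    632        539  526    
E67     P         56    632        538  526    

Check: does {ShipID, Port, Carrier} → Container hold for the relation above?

No

(ShipID=E67, Port=50, Carrier=523): 5 rows → Container takes values {635, 638} — violation
(ShipID=E50, Port=53, Carrier=523): 1 row → Container = 643 ✓
(ShipID=E50, Port=53, Carrier=532): 2 rows → Container = 648, 648 ✓
(ShipID=E67, Port=56, Carrier=526): 4 rows → Container takes values {640, 630, 632} — violation
Two rows agree on {ShipID, Port, Carrier} but differ on Container, so {ShipID, Port, Carrier} → Container does not hold.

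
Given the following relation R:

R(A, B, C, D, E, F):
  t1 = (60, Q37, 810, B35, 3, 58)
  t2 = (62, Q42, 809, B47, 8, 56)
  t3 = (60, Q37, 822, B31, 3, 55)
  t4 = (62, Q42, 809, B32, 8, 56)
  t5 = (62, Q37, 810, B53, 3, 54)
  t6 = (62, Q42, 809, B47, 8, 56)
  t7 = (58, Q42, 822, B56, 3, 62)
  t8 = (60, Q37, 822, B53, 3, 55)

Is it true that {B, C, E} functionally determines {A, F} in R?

No

(B=Q37, C=810, E=3): rows 1, 5 → {A,F} takes values {(60, 58), (62, 54)} — violation
(B=Q42, C=809, E=8): rows 2, 4, 6 → {A,F} = (62, 56), (62, 56), (62, 56) ✓
(B=Q37, C=822, E=3): rows 3, 8 → {A,F} = (60, 55), (60, 55) ✓
(B=Q42, C=822, E=3): row 7 → {A,F} = (58, 62) ✓
Two rows agree on {B, C, E} but differ on {A, F}, so {B, C, E} → {A, F} does not hold.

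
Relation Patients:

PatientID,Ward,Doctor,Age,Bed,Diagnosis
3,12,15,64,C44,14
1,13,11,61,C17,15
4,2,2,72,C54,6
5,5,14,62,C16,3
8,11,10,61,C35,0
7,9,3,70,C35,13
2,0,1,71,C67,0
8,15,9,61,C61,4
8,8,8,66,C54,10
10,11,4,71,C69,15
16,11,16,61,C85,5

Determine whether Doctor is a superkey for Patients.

Yes

All 11 rows have distinct Doctor values, so Doctor → (all attributes) holds and Doctor is a superkey.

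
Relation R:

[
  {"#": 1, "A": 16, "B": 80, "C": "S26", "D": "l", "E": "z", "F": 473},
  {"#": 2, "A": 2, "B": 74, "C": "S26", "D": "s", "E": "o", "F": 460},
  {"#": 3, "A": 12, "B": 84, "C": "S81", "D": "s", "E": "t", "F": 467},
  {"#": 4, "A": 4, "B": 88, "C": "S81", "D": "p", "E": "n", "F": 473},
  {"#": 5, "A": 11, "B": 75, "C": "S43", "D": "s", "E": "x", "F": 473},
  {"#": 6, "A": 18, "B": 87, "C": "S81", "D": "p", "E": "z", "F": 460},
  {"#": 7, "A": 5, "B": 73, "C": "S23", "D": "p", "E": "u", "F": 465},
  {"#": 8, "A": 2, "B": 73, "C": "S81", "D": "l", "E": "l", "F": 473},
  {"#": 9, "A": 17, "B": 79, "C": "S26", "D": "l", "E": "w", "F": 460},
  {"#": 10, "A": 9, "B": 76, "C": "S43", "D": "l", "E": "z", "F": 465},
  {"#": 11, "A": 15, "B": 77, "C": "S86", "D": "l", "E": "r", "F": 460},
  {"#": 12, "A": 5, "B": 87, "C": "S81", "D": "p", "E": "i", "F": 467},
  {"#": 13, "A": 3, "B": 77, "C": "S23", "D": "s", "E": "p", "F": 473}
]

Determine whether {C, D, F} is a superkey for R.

Yes

All 13 rows have distinct {C, D, F} values, so {C, D, F} → (all attributes) holds and {C, D, F} is a superkey.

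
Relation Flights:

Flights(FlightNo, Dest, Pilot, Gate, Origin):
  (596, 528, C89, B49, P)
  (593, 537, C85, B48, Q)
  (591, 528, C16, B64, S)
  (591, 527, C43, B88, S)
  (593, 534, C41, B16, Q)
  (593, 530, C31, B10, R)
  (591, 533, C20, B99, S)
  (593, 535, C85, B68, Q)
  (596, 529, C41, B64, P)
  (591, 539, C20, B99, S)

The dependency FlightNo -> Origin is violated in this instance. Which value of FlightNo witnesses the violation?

FlightNo=596: 2 rows → Origin = P, P ✓
FlightNo=593: 4 rows → Origin takes values {Q, R} — violation
FlightNo=591: 4 rows → Origin = S, S, S, S ✓
The only FlightNo value with inconsistent Origin is FlightNo=593.

593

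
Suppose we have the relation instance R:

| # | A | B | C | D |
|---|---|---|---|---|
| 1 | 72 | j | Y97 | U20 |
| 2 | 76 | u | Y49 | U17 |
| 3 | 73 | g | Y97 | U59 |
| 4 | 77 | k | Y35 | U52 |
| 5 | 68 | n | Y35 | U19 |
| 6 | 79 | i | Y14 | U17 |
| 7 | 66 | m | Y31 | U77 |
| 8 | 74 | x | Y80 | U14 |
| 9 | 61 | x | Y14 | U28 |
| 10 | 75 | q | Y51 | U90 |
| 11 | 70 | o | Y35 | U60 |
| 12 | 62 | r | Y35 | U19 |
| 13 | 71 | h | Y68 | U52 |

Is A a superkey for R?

Yes

All 13 rows have distinct A values, so A → (all attributes) holds and A is a superkey.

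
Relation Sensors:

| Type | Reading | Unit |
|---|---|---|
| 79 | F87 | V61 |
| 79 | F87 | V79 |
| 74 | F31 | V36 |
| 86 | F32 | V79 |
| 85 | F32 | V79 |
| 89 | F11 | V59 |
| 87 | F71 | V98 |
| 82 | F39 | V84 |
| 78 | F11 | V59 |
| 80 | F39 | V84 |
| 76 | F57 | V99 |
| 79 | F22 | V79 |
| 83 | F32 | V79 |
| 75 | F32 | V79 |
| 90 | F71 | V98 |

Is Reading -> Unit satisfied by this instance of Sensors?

Reading=F87: 2 rows → Unit takes values {V61, V79} — violation
Reading=F31: 1 row → Unit = V36 ✓
Reading=F32: 4 rows → Unit = V79, V79, V79, V79 ✓
Reading=F11: 2 rows → Unit = V59, V59 ✓
Reading=F71: 2 rows → Unit = V98, V98 ✓
Reading=F39: 2 rows → Unit = V84, V84 ✓
Reading=F57: 1 row → Unit = V99 ✓
Reading=F22: 1 row → Unit = V79 ✓
Two rows agree on Reading but differ on Unit, so Reading -> Unit does not hold.

No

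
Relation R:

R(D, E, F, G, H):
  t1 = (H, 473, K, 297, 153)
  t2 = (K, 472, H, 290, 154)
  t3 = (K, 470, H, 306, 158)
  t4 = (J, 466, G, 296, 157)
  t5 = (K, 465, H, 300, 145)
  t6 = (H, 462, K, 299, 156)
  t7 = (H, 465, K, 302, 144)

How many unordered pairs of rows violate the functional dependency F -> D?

F=K: all 3 rows agree on D — 0 pairs.
F=H: all 3 rows agree on D — 0 pairs.

0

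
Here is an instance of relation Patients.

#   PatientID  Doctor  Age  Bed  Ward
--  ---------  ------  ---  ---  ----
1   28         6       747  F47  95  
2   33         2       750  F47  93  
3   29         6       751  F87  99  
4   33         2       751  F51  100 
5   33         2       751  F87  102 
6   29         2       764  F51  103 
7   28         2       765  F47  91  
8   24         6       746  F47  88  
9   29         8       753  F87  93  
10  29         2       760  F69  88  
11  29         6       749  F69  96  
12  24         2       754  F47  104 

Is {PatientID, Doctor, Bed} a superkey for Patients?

All 12 rows have distinct {PatientID, Doctor, Bed} values, so {PatientID, Doctor, Bed} → (all attributes) holds and {PatientID, Doctor, Bed} is a superkey.

Yes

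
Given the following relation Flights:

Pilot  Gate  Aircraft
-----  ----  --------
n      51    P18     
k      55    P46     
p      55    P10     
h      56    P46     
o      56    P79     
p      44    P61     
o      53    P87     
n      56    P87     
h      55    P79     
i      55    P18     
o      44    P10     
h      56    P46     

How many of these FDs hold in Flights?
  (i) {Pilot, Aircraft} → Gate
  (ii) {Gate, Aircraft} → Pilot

(i) {Pilot, Aircraft} → Gate: every LHS value maps to a single RHS value — holds.
(ii) {Gate, Aircraft} → Pilot: every LHS value maps to a single RHS value — holds.
2 of the 2 dependencies hold.

2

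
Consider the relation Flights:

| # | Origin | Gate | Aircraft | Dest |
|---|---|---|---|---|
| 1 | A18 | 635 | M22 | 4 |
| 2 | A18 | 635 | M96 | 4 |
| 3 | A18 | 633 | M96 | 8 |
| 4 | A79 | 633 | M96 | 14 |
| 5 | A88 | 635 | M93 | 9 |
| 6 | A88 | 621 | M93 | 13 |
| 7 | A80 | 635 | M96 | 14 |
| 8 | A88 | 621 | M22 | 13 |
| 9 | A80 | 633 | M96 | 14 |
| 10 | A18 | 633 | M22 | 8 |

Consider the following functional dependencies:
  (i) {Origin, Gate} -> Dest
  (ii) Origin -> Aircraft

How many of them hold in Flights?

(i) {Origin, Gate} -> Dest: every LHS value maps to a single RHS value — holds.
(ii) Origin -> Aircraft: Origin=A18: rows 1, 2, 3, 10 → Aircraft takes values {M22, M96} — violation; Origin=A88: rows 5, 6, 8 → Aircraft takes values {M93, M22} — violation — fails.
1 of the 2 dependencies holds.

1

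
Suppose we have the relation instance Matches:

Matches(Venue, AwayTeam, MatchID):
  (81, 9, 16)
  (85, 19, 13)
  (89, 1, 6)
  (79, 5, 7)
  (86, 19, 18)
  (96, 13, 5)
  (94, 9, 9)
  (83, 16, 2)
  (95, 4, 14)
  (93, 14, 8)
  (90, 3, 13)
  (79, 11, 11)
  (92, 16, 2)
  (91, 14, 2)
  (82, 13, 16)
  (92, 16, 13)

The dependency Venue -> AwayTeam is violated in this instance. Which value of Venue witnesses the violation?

79

Venue=81: 1 row → AwayTeam = 9 ✓
Venue=85: 1 row → AwayTeam = 19 ✓
Venue=89: 1 row → AwayTeam = 1 ✓
Venue=79: 2 rows → AwayTeam takes values {5, 11} — violation
Venue=86: 1 row → AwayTeam = 19 ✓
Venue=96: 1 row → AwayTeam = 13 ✓
Venue=94: 1 row → AwayTeam = 9 ✓
Venue=83: 1 row → AwayTeam = 16 ✓
Venue=95: 1 row → AwayTeam = 4 ✓
Venue=93: 1 row → AwayTeam = 14 ✓
Venue=90: 1 row → AwayTeam = 3 ✓
Venue=92: 2 rows → AwayTeam = 16, 16 ✓
Venue=91: 1 row → AwayTeam = 14 ✓
Venue=82: 1 row → AwayTeam = 13 ✓
The only Venue value with inconsistent AwayTeam is Venue=79.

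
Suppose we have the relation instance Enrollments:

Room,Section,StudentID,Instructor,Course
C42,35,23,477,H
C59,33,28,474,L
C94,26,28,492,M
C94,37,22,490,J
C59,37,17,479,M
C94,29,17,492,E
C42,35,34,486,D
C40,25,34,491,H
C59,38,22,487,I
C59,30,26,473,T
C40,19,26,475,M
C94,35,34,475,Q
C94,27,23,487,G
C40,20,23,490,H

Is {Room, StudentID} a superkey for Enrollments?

All 14 rows have distinct {Room, StudentID} values, so {Room, StudentID} → (all attributes) holds and {Room, StudentID} is a superkey.

Yes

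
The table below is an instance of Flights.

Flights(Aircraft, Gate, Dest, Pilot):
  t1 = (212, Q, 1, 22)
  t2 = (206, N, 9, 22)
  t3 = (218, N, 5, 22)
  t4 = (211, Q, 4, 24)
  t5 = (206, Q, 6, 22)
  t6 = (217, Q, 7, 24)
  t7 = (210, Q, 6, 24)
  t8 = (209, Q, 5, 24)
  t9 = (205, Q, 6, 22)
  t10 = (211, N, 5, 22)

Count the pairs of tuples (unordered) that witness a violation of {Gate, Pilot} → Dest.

(Gate=Q, Pilot=22): violating pairs (1,5), (1,9) — 2 pairs.
(Gate=N, Pilot=22): violating pairs (2,3), (2,10) — 2 pairs.
(Gate=Q, Pilot=24): violating pairs (4,6), (4,7), (4,8), (6,7), (6,8), (7,8) — 6 pairs.

10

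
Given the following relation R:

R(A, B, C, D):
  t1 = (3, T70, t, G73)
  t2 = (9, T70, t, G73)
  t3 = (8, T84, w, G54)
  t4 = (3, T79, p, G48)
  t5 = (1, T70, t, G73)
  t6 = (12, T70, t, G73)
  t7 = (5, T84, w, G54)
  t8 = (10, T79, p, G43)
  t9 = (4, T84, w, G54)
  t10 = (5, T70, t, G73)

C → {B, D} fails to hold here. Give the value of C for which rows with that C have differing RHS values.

p

C=t: rows 1, 2, 5, 6, 10 → {B,D} = (T70, G73), (T70, G73), (T70, G73), (T70, G73), (T70, G73) ✓
C=w: rows 3, 7, 9 → {B,D} = (T84, G54), (T84, G54), (T84, G54) ✓
C=p: rows 4, 8 → {B,D} takes values {(T79, G48), (T79, G43)} — violation
The only C value with inconsistent RHS is C=p.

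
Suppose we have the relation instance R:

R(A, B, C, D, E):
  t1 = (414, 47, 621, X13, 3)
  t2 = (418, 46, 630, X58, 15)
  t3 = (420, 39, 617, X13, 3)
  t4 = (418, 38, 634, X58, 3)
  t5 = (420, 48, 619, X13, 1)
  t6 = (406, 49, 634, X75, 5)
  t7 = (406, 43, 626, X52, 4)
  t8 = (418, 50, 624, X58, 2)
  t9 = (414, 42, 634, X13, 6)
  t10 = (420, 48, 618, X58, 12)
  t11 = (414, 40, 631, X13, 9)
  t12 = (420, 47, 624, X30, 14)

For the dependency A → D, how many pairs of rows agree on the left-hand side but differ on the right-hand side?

A=414: all 3 rows agree on D — 0 pairs.
A=418: all 3 rows agree on D — 0 pairs.
A=420: violating pairs (3,10), (3,12), (5,10), (5,12), (10,12) — 5 pairs.
A=406: violating pairs (6,7) — 1 pair.

6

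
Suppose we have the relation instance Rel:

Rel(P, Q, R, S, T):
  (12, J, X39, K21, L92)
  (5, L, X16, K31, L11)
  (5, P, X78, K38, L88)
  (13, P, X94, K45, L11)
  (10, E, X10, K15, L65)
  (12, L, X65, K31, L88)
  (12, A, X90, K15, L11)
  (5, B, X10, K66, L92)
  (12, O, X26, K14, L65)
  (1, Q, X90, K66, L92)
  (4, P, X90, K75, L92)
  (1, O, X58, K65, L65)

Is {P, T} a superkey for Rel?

Yes

All 12 rows have distinct {P, T} values, so {P, T} → (all attributes) holds and {P, T} is a superkey.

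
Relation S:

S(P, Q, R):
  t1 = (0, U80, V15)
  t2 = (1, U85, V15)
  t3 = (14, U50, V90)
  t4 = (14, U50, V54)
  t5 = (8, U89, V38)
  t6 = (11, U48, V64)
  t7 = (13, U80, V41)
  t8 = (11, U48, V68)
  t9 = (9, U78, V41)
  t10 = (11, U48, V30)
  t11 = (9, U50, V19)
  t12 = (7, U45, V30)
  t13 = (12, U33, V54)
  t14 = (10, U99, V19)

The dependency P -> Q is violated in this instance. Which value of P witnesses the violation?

9

P=0: row 1 → Q = U80 ✓
P=1: row 2 → Q = U85 ✓
P=14: rows 3, 4 → Q = U50, U50 ✓
P=8: row 5 → Q = U89 ✓
P=11: rows 6, 8, 10 → Q = U48, U48, U48 ✓
P=13: row 7 → Q = U80 ✓
P=9: rows 9, 11 → Q takes values {U78, U50} — violation
P=7: row 12 → Q = U45 ✓
P=12: row 13 → Q = U33 ✓
P=10: row 14 → Q = U99 ✓
The only P value with inconsistent Q is P=9.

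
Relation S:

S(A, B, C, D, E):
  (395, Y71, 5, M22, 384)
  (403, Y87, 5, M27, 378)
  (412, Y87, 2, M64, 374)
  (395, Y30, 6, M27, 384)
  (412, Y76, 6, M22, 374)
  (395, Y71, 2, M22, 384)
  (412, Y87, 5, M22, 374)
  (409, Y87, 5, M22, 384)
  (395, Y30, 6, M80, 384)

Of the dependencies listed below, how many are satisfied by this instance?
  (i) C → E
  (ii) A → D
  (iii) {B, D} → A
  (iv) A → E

1

(i) C → E: C=5: 4 rows → E takes values {384, 378, 374} — violation; C=2: 2 rows → E takes values {374, 384} — violation; C=6: 3 rows → E takes values {384, 374} — violation — fails.
(ii) A → D: A=395: 4 rows → D takes values {M22, M27, M80} — violation; A=412: 3 rows → D takes values {M64, M22} — violation — fails.
(iii) {B, D} → A: (B=Y87, D=M22): 2 rows → A takes values {412, 409} — violation — fails.
(iv) A → E: every LHS value maps to a single RHS value — holds.
1 of the 4 dependencies holds.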